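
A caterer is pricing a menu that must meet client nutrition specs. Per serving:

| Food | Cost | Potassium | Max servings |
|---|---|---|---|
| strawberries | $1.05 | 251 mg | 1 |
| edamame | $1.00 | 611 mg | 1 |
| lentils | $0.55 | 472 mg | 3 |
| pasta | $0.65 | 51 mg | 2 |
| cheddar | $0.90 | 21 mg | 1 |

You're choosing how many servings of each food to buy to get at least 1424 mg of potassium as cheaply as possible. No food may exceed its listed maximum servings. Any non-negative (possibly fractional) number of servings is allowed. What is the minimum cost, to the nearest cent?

$1.66

Cost per mg of potassium: lentils $0.0012, edamame $0.0016, strawberries $0.0042, pasta $0.0127, cheddar $0.0429.
Take 3 servings of lentils: +1416.0 mg potassium for $1.65 (total $1.65, still need 8.0 mg).
Take 0.01309 servings of edamame: +8.0 mg potassium for $0.01 (total $1.66, still need 0.0 mg).
Greedy by cheapest-per-mg is optimal for a single linear constraint, so the minimum cost is $1.66.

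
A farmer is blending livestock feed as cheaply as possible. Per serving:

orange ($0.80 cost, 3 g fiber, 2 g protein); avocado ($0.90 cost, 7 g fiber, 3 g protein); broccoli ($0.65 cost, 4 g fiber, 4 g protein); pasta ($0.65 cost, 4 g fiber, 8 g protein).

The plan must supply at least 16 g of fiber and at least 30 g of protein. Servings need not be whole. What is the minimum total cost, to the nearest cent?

$2.56

An LP optimum is at a vertex; with two nutrient constraints at most two foods are used. Check each candidate.
orange only: max(16/3, 30/2) = 15 servings → $12.00.
avocado only: max(16/7, 30/3) = 10 servings → $9.00.
broccoli only: max(16/4, 30/4) = 7.5 servings → $4.88.
pasta only: max(16/4, 30/8) = 4 servings → $2.60.
orange + avocado: the both-tight solution has a negative serving — not a feasible corner.
orange + broccoli with both targets exact would need a negative amount; discard.
orange + pasta with both tight: 0.5 servings and 3.625 servings → $2.76.
avocado + broccoli with both targets exact would need a negative amount; discard.
avocado + pasta with both tight: 0.1818 servings and 3.682 servings → $2.56.
broccoli + pasta with both tight: 0.5 servings and 3.5 servings → $2.60.
The minimum over all feasible corners is $2.56.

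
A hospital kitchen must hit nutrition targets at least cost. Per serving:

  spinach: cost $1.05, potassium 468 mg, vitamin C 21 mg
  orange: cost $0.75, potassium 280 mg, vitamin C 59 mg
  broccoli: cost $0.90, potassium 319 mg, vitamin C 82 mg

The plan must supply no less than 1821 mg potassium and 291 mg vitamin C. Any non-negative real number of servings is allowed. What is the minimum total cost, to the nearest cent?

$4.63

Check every corner: each single food scaled to meet both minima, and each pair solved so both constraints bind.
spinach only: max(1821/468, 291/21) = 13.86 servings → $14.55.
orange only: max(1821/280, 291/59) = 6.504 servings → $4.88.
broccoli only: max(1821/319, 291/82) = 5.708 servings → $5.14.
spinach + orange with both tight: 1.195 servings and 4.507 servings → $4.63.
spinach + broccoli with both tight: 1.783 servings and 3.092 servings → $4.66.
orange + broccoli with both targets exact would need a negative amount; discard.
So the least-cost plan costs $4.63.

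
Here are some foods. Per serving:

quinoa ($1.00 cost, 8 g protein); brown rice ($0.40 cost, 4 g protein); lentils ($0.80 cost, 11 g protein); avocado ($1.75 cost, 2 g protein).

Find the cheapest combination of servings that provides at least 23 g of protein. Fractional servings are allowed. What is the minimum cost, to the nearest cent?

Cost per g of protein: lentils $0.0727, brown rice $0.1000, quinoa $0.1250, avocado $0.8750.
With no serving limits, use only lentils: 23 g / 11 g = 2.091 servings × $0.80 = $1.67.

$1.67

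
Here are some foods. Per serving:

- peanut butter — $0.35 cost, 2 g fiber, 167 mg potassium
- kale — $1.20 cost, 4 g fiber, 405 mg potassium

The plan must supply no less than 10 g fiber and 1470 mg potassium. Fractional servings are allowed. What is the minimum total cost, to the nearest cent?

$3.08

This is a tiny linear program; its minimum lies at a vertex of the feasible set. List the vertices and price them.
peanut butter only: max(10/2, 1470/167) = 8.802 servings → $3.08.
kale only: max(10/4, 1470/405) = 3.63 servings → $4.36.
peanut butter + kale with both targets exact would need a negative amount; discard.
The minimum over all feasible corners is $3.08.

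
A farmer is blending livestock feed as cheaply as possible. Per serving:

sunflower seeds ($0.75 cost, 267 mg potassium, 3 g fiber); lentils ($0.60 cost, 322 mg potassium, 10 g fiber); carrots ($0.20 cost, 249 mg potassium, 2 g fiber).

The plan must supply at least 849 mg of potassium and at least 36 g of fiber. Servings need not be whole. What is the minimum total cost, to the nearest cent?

Two binding constraints pin down two serving amounts, so the optimal mix uses at most two foods. The candidates are each food alone (scaled to the tighter of potassium/fiber) and each pair with both constraints tight.
sunflower seeds only: max(849/267, 36/3) = 12 servings → $9.00.
lentils only: max(849/322, 36/10) = 3.6 servings → $2.16.
carrots only: max(849/249, 36/2) = 18 servings → $3.60.
sunflower seeds + lentils: the both-tight solution has a negative serving — not a feasible corner.
sunflower seeds + carrots with both targets exact would need a negative amount; discard.
lentils + carrots: the both-tight solution has a negative serving — not a feasible corner.
Cheapest feasible corner: $2.16.

$2.16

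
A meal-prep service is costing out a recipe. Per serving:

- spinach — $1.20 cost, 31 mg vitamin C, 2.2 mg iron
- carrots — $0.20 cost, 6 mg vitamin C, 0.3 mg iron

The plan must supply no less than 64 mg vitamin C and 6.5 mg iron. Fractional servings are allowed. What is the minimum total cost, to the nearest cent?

Two binding constraints pin down two serving amounts, so the optimal mix uses at most two foods. The candidates are each food alone (scaled to the tighter of vitamin C/iron) and each pair with both constraints tight.
spinach only: max(64/31, 6.5/2.2) = 2.955 servings → $3.55.
carrots only: max(64/6, 6.5/0.3) = 21.67 servings → $4.33.
spinach + carrots: the both-tight solution has a negative serving — not a feasible corner.
The minimum over all feasible corners is $3.55.

$3.55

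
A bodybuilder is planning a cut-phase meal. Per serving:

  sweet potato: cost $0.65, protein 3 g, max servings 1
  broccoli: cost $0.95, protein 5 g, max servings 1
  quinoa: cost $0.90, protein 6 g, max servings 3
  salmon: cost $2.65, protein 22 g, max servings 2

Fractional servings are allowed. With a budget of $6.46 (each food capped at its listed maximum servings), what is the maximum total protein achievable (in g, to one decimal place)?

51.7 g

Protein per dollar: salmon 8.302, quinoa 6.667, broccoli 5.263, sweet potato 4.615.
Take 2 servings of salmon: spends $5.30, +44.0 g protein (running total 44.0 g).
Take 1.289 servings of quinoa: spends $1.16, +7.7 g protein (running total 51.7 g).
Filling greedily by protein-per-dollar is optimal for one linear limit, giving 51.7 g.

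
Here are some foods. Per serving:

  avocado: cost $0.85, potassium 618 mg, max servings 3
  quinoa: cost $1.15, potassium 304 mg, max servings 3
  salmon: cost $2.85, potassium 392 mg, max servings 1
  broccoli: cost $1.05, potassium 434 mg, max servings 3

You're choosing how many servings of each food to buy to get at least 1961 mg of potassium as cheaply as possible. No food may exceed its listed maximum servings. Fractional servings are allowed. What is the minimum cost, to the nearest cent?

Cost per mg of potassium: avocado $0.0014, broccoli $0.0024, quinoa $0.0038, salmon $0.0073.
Take 3 servings of avocado: +1854.0 mg potassium for $2.55 (total $2.55, still need 107.0 mg).
Take 0.2465 servings of broccoli: +107.0 mg potassium for $0.26 (total $2.81, still need 0.0 mg).
Filling from the cheapest source first is optimal under one linear minimum: $2.81.

$2.81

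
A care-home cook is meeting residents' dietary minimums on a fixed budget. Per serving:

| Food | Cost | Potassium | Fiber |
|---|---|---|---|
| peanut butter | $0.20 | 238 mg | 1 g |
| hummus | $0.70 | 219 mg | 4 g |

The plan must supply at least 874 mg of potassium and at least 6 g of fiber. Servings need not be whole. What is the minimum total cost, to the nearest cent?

$1.12

At the optimum either one food covers both requirements or two foods hit both targets exactly; no other combination can be cheaper.
peanut butter only: max(874/238, 6/1) = 6 servings → $1.20.
hummus only: max(874/219, 6/4) = 3.991 servings → $2.79.
peanut butter + hummus with both tight: 2.977 servings and 0.7558 servings → $1.12.
So the least-cost plan costs $1.12.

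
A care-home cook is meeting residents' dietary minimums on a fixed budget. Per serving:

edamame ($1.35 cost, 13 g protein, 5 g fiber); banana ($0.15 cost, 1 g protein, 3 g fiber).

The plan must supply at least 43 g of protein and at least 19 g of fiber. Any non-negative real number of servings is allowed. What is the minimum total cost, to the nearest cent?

With two linear requirements the optimum uses one or two foods; enumerate the corners.
edamame only: max(43/13, 19/5) = 3.8 servings → $5.13.
banana only: max(43/1, 19/3) = 43 servings → $6.45.
edamame + banana with both tight: 3.235 servings and 0.9412 servings → $4.51.
So the least-cost plan costs $4.51.

$4.51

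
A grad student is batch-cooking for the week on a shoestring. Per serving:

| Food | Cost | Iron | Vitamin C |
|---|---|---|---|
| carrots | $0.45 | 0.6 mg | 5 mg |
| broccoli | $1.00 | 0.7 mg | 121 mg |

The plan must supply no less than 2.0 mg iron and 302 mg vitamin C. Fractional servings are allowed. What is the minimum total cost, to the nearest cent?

Two binding constraints pin down two serving amounts, so the optimal mix uses at most two foods. The candidates are each food alone (scaled to the tighter of iron/vitamin C) and each pair with both constraints tight.
carrots only: max(2.0/0.6, 302/5) = 60.4 servings → $27.18.
broccoli only: max(2.0/0.7, 302/121) = 2.857 servings → $2.86.
carrots + broccoli with both tight: 0.4428 servings and 2.478 servings → $2.68.
Cheapest feasible corner: $2.68.

$2.68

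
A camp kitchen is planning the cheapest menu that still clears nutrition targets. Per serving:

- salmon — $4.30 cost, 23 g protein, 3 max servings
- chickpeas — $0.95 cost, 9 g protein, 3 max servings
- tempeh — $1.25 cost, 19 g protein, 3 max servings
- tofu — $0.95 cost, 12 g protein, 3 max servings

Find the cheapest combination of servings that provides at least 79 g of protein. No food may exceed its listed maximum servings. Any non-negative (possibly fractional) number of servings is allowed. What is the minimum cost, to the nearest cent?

$5.49

Cost per g of protein: tempeh $0.0658, tofu $0.0792, chickpeas $0.1056, salmon $0.1870.
Take 3 servings of tempeh: +57.0 g protein for $3.75 (total $3.75, still need 22.0 g).
Take 1.833 servings of tofu: +22.0 g protein for $1.74 (total $5.49, still need 0.0 g).
Greedy by cheapest-per-g is optimal for a single linear constraint, so the minimum cost is $5.49.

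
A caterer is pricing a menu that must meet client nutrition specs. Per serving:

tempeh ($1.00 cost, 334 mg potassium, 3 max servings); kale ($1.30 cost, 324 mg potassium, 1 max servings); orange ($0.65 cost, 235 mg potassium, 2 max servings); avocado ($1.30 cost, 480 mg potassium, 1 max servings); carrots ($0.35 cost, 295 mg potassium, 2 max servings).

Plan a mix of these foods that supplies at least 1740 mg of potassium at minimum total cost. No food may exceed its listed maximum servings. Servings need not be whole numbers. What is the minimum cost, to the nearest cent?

Cost per mg of potassium: carrots $0.0012, avocado $0.0027, orange $0.0028, tempeh $0.0030, kale $0.0040.
Take 2 servings of carrots: +590.0 mg potassium for $0.70 (total $0.70, still need 1150.0 mg).
Take 1 serving of avocado: +480.0 mg potassium for $1.30 (total $2.00, still need 670.0 mg).
Take 2 servings of orange: +470.0 mg potassium for $1.30 (total $3.30, still need 200.0 mg).
Take 0.5988 servings of tempeh: +200.0 mg potassium for $0.60 (total $3.90, still need 0.0 mg).
Filling from the cheapest source first is optimal under one linear minimum: $3.90.

$3.90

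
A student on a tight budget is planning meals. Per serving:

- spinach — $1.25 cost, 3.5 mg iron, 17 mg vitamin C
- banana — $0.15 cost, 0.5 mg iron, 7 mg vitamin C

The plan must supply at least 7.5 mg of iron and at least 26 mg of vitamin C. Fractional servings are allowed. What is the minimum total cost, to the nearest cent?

The cheapest plan sits at a corner of the feasible region — with two constraints it uses at most two foods.
spinach only: max(7.5/3.5, 26/17) = 2.143 servings → $2.68.
banana only: max(7.5/0.5, 26/7) = 15 servings → $2.25.
spinach + banana with both targets exact would need a negative amount; discard.
Cheapest feasible corner: $2.25.

$2.25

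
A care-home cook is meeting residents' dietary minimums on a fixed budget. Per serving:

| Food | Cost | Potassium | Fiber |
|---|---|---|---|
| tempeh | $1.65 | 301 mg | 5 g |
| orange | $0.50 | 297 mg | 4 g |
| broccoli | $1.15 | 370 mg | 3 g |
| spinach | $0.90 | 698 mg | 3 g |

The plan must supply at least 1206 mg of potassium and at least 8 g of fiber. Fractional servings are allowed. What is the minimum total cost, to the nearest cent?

tempeh only: max(1206/301, 8/5) = 4.007 servings → $6.61.
orange only: max(1206/297, 8/4) = 4.061 servings → $2.03.
broccoli only: max(1206/370, 8/3) = 3.259 servings → $3.75.
spinach only: max(1206/698, 8/3) = 2.667 servings → $2.40.
tempeh + orange: intersection lies outside the first quadrant.
tempeh + broccoli with both targets exact would need a negative amount; discard.
tempeh + spinach with both tight: 0.76 servings and 1.4 servings → $2.51.
orange + broccoli with both targets exact would need a negative amount; discard.
orange + spinach with both tight: 1.034 servings and 1.288 servings → $1.68.
broccoli + spinach with both tight: 1.998 servings and 0.6687 servings → $2.90.
So the least-cost plan costs $1.68.

$1.68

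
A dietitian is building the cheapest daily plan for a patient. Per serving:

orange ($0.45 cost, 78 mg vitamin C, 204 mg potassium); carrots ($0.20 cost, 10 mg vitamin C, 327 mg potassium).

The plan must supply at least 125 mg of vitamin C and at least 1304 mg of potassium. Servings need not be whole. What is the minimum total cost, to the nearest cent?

Two binding constraints pin down two serving amounts, so the optimal mix uses at most two foods. The candidates are each food alone (scaled to the tighter of vitamin C/potassium) and each pair with both constraints tight.
orange only: max(125/78, 1304/204) = 6.392 servings → $2.88.
carrots only: max(125/10, 1304/327) = 12.5 servings → $2.50.
orange + carrots with both tight: 1.186 servings and 3.248 servings → $1.18.
So the least-cost plan costs $1.18.

$1.18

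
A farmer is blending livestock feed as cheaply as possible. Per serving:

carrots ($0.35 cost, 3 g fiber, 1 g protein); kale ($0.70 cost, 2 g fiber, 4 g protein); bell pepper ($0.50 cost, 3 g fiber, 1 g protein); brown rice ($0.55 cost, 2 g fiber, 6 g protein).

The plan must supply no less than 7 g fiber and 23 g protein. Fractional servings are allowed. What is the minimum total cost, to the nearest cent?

The cheapest plan sits at a corner of the feasible region — with two constraints it uses at most two foods.
carrots only: max(7/3, 23/1) = 23 servings → $8.05.
kale only: max(7/2, 23/4) = 5.75 servings → $4.03.
bell pepper only: max(7/3, 23/1) = 23 servings → $11.50.
brown rice only: max(7/2, 23/6) = 3.833 servings → $2.11.
carrots + kale with both targets exact would need a negative amount; discard.
carrots + bell pepper (both tight): parallel constraints — no distinct corner.
carrots + brown rice: the both-tight solution has a negative serving — not a feasible corner.
kale + bell pepper with both targets exact would need a negative amount; discard.
kale + brown rice: intersection lies outside the first quadrant.
bell pepper + brown rice: intersection lies outside the first quadrant.
So the least-cost plan costs $2.11.

$2.11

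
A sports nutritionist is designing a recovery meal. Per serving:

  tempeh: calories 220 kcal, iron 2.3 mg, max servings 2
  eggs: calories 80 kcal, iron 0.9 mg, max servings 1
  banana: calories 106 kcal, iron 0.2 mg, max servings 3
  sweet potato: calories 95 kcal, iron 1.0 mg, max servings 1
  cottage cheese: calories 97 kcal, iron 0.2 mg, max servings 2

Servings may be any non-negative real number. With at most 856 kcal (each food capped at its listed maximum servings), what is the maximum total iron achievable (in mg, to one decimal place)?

Iron per kcal: eggs 0.01125, sweet potato 0.01053, tempeh 0.01045, cottage cheese 0.002062, banana 0.001887.
Take 1 serving of eggs: uses 80 kcal, +0.9 mg iron (running total 0.9 mg).
Take 1 serving of sweet potato: uses 95 kcal, +1.0 mg iron (running total 1.9 mg).
Take 2 servings of tempeh: uses 440 kcal, +4.6 mg iron (running total 6.5 mg).
Take 2 servings of cottage cheese: uses 194 kcal, +0.4 mg iron (running total 6.9 mg).
Take 0.4434 servings of banana: uses 47 kcal, +0.1 mg iron (running total 7.0 mg).
Filling greedily by iron-per-kcal is optimal for one linear limit, giving 7.0 mg.

7.0 mg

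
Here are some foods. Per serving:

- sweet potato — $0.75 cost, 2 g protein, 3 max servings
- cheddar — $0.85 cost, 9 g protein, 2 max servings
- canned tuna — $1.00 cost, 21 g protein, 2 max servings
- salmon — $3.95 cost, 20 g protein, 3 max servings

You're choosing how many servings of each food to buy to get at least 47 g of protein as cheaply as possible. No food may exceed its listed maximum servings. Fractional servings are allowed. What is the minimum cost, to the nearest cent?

Cost per g of protein: canned tuna $0.0476, cheddar $0.0944, salmon $0.1975, sweet potato $0.3750.
Take 2 servings of canned tuna: +42.0 g protein for $2.00 (total $2.00, still need 5.0 g).
Take 0.5556 servings of cheddar: +5.0 g protein for $0.47 (total $2.47, still need 0.0 g).
Greedy by cheapest-per-g is optimal for a single linear constraint, so the minimum cost is $2.47.

$2.47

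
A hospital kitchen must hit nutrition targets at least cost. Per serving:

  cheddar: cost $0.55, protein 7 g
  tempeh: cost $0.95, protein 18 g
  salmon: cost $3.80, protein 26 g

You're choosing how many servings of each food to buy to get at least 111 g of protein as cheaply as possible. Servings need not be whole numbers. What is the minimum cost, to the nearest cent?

$5.86

Cost per g of protein: tempeh $0.0528, cheddar $0.0786, salmon $0.1462.
With no serving limits, use only tempeh: 111 g / 18 g = 6.167 servings × $0.95 = $5.86.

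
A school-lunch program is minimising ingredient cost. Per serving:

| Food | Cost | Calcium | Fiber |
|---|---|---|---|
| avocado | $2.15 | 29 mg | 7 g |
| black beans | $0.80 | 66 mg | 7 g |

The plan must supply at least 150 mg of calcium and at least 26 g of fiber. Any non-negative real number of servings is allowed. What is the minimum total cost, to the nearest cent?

$2.97

Minimising a linear cost over {calcium ≥ 150, fiber ≥ 26, servings ≥ 0} — the optimum is at a vertex, using one or two foods.
avocado only: max(150/29, 26/7) = 5.172 servings → $11.12.
black beans only: max(150/66, 26/7) = 3.714 servings → $2.97.
avocado + black beans with both tight: 2.571 servings and 1.143 servings → $6.44.
The minimum over all feasible corners is $2.97.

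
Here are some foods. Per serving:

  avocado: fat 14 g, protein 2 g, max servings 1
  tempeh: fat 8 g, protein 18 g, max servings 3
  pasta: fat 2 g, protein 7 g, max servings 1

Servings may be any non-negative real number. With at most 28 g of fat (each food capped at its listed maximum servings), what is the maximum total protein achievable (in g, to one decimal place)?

61.3 g

Protein per g fat: pasta 3.5, tempeh 2.25, avocado 0.1429.
Take 1 serving of pasta: uses 2 g fat, +7.0 g protein (running total 7.0 g).
Take 3 servings of tempeh: uses 24 g fat, +54.0 g protein (running total 61.0 g).
Take 0.1429 servings of avocado: uses 2 g fat, +0.3 g protein (running total 61.3 g).
Filling greedily by protein-per-g fat is optimal for one linear limit, giving 61.3 g.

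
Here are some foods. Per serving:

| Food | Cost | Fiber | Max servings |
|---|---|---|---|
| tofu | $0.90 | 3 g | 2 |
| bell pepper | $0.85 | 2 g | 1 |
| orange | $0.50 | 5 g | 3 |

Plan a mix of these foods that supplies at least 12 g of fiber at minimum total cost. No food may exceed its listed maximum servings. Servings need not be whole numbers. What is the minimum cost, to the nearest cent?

$1.20

Cost per g of fiber: orange $0.1000, tofu $0.3000, bell pepper $0.4250.
Take 2.4 servings of orange: +12.0 g fiber for $1.20 (total $1.20, still need 0.0 g).
Filling from the cheapest source first is optimal under one linear minimum: $1.20.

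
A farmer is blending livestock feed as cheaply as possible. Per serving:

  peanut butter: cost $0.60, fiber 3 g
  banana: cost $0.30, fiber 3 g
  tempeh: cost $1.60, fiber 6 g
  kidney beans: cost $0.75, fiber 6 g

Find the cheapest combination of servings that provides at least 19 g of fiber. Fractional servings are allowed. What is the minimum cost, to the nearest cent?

$1.90

Cost per g of fiber: banana $0.1000, kidney beans $0.1250, peanut butter $0.2000, tempeh $0.2667.
With no serving limits, use only banana: 19 g / 3 g = 6.333 servings × $0.30 = $1.90.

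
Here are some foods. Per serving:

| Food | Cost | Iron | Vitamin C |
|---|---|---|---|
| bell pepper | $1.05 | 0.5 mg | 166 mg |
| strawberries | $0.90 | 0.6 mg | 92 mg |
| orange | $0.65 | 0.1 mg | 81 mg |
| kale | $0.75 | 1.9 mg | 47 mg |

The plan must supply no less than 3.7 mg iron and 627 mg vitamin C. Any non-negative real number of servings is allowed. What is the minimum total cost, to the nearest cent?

Two binding constraints pin down two serving amounts, so the optimal mix uses at most two foods. The candidates are each food alone (scaled to the tighter of iron/vitamin C) and each pair with both constraints tight.
bell pepper only: max(3.7/0.5, 627/166) = 7.4 servings → $7.77.
strawberries only: max(3.7/0.6, 627/92) = 6.815 servings → $6.13.
orange only: max(3.7/0.1, 627/81) = 37 servings → $24.05.
kale only: max(3.7/1.9, 627/47) = 13.34 servings → $10.01.
bell pepper + strawberries with both tight: 0.6679 servings and 5.61 servings → $5.75.
bell pepper + orange: the both-tight solution has a negative serving — not a feasible corner.
bell pepper + kale with both tight: 3.485 servings and 1.03 servings → $4.43.
strawberries + orange with both tight: 6.015 servings and 0.9086 servings → $6.00.
strawberries + kale with both targets exact would need a negative amount; discard.
orange + kale with both tight: 6.819 servings and 1.588 servings → $5.62.
Cheapest feasible corner: $4.43.

$4.43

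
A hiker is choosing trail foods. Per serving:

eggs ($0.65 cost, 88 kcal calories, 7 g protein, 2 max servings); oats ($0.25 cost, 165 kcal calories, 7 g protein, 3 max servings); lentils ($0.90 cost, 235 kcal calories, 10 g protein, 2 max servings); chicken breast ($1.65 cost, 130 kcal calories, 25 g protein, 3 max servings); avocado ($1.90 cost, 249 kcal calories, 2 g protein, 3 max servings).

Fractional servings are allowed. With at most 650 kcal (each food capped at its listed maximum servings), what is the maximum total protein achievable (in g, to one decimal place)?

Protein per kcal: chicken breast 0.1923, eggs 0.07955, lentils 0.04255, oats 0.04242, avocado 0.008032.
Take 3 servings of chicken breast: uses 390 kcal, +75.0 g protein (running total 75.0 g).
Take 2 servings of eggs: uses 176 kcal, +14.0 g protein (running total 89.0 g).
Take 0.3574 servings of lentils: uses 84 kcal, +3.6 g protein (running total 92.6 g).
Filling greedily by protein-per-kcal is optimal for one linear limit, giving 92.6 g.

92.6 g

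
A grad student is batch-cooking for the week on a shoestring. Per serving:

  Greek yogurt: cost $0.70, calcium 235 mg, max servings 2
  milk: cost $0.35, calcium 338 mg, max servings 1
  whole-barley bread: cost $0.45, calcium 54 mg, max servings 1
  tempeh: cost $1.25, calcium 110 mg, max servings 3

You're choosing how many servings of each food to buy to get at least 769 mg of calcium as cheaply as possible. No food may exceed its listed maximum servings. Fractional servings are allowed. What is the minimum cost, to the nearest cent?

Cost per mg of calcium: milk $0.0010, Greek yogurt $0.0030, whole-barley bread $0.0083, tempeh $0.0114.
Take 1 serving of milk: +338.0 mg calcium for $0.35 (total $0.35, still need 431.0 mg).
Take 1.834 servings of Greek yogurt: +431.0 mg calcium for $1.28 (total $1.63, still need 0.0 mg).
Filling from the cheapest source first is optimal under one linear minimum: $1.63.

$1.63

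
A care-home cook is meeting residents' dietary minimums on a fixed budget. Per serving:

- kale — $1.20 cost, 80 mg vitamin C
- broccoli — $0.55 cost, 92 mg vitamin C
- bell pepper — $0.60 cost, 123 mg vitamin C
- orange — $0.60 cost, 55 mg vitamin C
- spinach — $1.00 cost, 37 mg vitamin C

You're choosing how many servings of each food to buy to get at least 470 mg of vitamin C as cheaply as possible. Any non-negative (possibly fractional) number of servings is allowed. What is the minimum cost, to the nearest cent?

Cost per mg of vitamin C: bell pepper $0.0049, broccoli $0.0060, orange $0.0109, kale $0.0150, spinach $0.0270.
With no serving limits, use only bell pepper: 470 mg / 123 mg = 3.821 servings × $0.60 = $2.29.

$2.29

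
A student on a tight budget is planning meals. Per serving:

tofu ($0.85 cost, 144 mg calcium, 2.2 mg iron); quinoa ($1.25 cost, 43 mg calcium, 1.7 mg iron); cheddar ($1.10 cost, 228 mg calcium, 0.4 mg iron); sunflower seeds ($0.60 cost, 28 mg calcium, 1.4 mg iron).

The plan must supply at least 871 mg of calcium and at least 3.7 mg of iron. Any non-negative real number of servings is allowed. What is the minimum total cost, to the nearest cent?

Two binding constraints pin down two serving amounts, so the optimal mix uses at most two foods. The candidates are each food alone (scaled to the tighter of calcium/iron) and each pair with both constraints tight.
tofu only: max(871/144, 3.7/2.2) = 6.049 servings → $5.14.
quinoa only: max(871/43, 3.7/1.7) = 20.26 servings → $25.32.
cheddar only: max(871/228, 3.7/0.4) = 9.25 servings → $10.18.
sunflower seeds only: max(871/28, 3.7/1.4) = 31.11 servings → $18.66.
tofu + quinoa with both targets exact would need a negative amount; discard.
tofu + cheddar with both tight: 1.115 servings and 3.116 servings → $4.38.
tofu + sunflower seeds: the both-tight solution has a negative serving — not a feasible corner.
quinoa + cheddar with both tight: 1.337 servings and 3.568 servings → $5.60.
quinoa + sunflower seeds: the both-tight solution has a negative serving — not a feasible corner.
cheddar + sunflower seeds with both tight: 3.623 servings and 1.608 servings → $4.95.
Cheapest feasible corner: $4.38.

$4.38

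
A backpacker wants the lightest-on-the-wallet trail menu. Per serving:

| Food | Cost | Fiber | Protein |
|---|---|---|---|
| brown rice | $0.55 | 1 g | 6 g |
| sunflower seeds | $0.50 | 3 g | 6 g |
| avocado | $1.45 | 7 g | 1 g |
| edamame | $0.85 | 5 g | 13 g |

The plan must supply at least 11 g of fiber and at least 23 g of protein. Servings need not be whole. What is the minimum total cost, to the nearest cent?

$1.84

Minimising a linear cost over {fiber ≥ 11, protein ≥ 23, servings ≥ 0} — the optimum is at a vertex, using one or two foods.
brown rice only: max(11/1, 23/6) = 11 servings → $6.05.
sunflower seeds only: max(11/3, 23/6) = 3.833 servings → $1.92.
avocado only: max(11/7, 23/1) = 23 servings → $33.35.
edamame only: max(11/5, 23/13) = 2.2 servings → $1.87.
brown rice + sunflower seeds with both tight: 0.25 servings and 3.583 servings → $1.93.
brown rice + avocado with both tight: 3.659 servings and 1.049 servings → $3.53.
brown rice + edamame with both targets exact would need a negative amount; discard.
sunflower seeds + avocado: intersection lies outside the first quadrant.
sunflower seeds + edamame with both tight: 3.111 servings and 0.3333 servings → $1.84.
avocado + edamame with both tight: 0.3256 servings and 1.744 servings → $1.95.
Cheapest feasible corner: $1.84.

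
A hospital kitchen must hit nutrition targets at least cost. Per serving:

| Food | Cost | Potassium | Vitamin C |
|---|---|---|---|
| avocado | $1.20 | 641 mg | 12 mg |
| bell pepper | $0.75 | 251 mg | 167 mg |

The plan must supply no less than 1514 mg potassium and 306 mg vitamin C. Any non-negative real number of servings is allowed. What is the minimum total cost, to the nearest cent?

$3.31

Minimising a linear cost over {potassium ≥ 1514, vitamin C ≥ 306, servings ≥ 0} — the optimum is at a vertex, using one or two foods.
avocado only: max(1514/641, 306/12) = 25.5 servings → $30.60.
bell pepper only: max(1514/251, 306/167) = 6.032 servings → $4.52.
avocado + bell pepper with both tight: 1.692 servings and 1.711 servings → $3.31.
The minimum over all feasible corners is $3.31.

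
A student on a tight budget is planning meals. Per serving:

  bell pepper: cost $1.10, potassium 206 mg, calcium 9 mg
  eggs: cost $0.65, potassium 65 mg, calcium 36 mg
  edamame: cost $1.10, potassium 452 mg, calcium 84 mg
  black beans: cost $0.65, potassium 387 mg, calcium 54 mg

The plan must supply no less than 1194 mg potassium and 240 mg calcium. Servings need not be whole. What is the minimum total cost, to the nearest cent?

Check every corner: each single food scaled to meet both minima, and each pair solved so both constraints bind.
bell pepper only: max(1194/206, 240/9) = 26.67 servings → $29.33.
eggs only: max(1194/65, 240/36) = 18.37 servings → $11.94.
edamame only: max(1194/452, 240/84) = 2.857 servings → $3.14.
black beans only: max(1194/387, 240/54) = 4.444 servings → $2.89.
bell pepper + eggs with both tight: 4.009 servings and 5.664 servings → $8.09.
bell pepper + edamame with both targets exact would need a negative amount; discard.
bell pepper + black beans: the both-tight solution has a negative serving — not a feasible corner.
eggs + edamame with both tight: 0.7569 servings and 2.533 servings → $3.28.
eggs + black beans with both tight: 2.725 servings and 2.628 servings → $3.48.
edamame + black beans: the both-tight solution has a negative serving — not a feasible corner.
Cheapest feasible corner: $2.89.

$2.89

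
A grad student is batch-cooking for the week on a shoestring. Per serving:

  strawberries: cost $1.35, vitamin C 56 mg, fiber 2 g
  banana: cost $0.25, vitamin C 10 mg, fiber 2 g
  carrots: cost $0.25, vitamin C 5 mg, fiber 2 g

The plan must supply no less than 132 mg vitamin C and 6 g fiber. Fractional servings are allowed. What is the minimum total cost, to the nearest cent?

A basic optimal solution has at most two foods positive. Try each food alone and each pair with both targets met exactly.
strawberries only: max(132/56, 6/2) = 3 servings → $4.05.
banana only: max(132/10, 6/2) = 13.2 servings → $3.30.
carrots only: max(132/5, 6/2) = 26.4 servings → $6.60.
strawberries + banana with both tight: 2.217 servings and 0.7826 servings → $3.19.
strawberries + carrots with both tight: 2.294 servings and 0.7059 servings → $3.27.
banana + carrots: intersection lies outside the first quadrant.
The minimum over all feasible corners is $3.19.

$3.19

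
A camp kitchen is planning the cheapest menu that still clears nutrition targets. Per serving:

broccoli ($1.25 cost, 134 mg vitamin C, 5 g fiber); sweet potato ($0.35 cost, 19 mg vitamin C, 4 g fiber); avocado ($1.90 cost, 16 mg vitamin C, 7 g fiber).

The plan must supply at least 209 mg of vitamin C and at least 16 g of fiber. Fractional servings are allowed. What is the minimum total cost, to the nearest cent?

$2.38

broccoli only: max(209/134, 16/5) = 3.2 servings → $4.00.
sweet potato only: max(209/19, 16/4) = 11 servings → $3.85.
avocado only: max(209/16, 16/7) = 13.06 servings → $24.82.
broccoli + sweet potato with both tight: 1.206 servings and 2.492 servings → $2.38.
broccoli + avocado with both tight: 1.407 servings and 1.281 servings → $4.19.
sweet potato + avocado with both targets exact would need a negative amount; discard.
So the least-cost plan costs $2.38.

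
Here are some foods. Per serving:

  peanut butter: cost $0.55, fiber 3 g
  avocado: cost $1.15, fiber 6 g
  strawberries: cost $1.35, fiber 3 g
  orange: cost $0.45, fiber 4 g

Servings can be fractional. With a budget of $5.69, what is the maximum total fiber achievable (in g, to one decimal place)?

50.6 g

Fiber per dollar: orange 8.889, peanut butter 5.455, avocado 5.217, strawberries 2.222.
With no serving limits, spend the whole cost allowance on orange: $5.69 / $0.45 × 4 g = 50.6 g.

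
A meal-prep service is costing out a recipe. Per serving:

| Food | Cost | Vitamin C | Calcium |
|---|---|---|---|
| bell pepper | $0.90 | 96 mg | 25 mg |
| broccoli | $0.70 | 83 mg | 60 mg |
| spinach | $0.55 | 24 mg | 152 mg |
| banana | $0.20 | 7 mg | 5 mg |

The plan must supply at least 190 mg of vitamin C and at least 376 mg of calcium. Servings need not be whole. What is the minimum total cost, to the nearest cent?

$2.22

Two binding constraints pin down two serving amounts, so the optimal mix uses at most two foods. The candidates are each food alone (scaled to the tighter of vitamin C/calcium) and each pair with both constraints tight.
bell pepper only: max(190/96, 376/25) = 15.04 servings → $13.54.
broccoli only: max(190/83, 376/60) = 6.267 servings → $4.39.
spinach only: max(190/24, 376/152) = 7.917 servings → $4.35.
banana only: max(190/7, 376/5) = 75.2 servings → $15.04.
bell pepper + broccoli with both targets exact would need a negative amount; discard.
bell pepper + spinach with both tight: 1.419 servings and 2.24 servings → $2.51.
bell pepper + banana: intersection lies outside the first quadrant.
broccoli + spinach with both tight: 1.777 servings and 1.772 servings → $2.22.
broccoli + banana with both targets exact would need a negative amount; discard.
spinach + banana with both tight: 1.782 servings and 21.03 servings → $5.19.
The minimum over all feasible corners is $2.22.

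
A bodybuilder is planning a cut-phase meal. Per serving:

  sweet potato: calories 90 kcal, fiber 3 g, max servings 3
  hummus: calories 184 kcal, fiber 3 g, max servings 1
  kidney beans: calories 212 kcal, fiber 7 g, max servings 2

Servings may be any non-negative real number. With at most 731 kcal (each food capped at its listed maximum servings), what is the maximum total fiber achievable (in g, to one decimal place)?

23.6 g

Fiber per kcal: sweet potato 0.03333, kidney beans 0.03302, hummus 0.0163.
Take 3 servings of sweet potato: uses 270 kcal, +9.0 g fiber (running total 9.0 g).
Take 2 servings of kidney beans: uses 424 kcal, +14.0 g fiber (running total 23.0 g).
Take 0.2011 servings of hummus: uses 37 kcal, +0.6 g fiber (running total 23.6 g).
Greedy by best ratio exhausts the calories allowance optimally: 23.6 g.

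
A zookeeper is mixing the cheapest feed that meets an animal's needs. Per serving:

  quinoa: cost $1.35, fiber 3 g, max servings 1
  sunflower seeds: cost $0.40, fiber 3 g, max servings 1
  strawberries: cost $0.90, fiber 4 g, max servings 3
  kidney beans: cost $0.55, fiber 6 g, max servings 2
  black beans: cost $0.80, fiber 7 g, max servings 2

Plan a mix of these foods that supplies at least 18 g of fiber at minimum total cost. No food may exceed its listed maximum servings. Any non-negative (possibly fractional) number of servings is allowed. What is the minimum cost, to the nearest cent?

$1.79

Cost per g of fiber: kidney beans $0.0917, black beans $0.1143, sunflower seeds $0.1333, strawberries $0.2250, quinoa $0.4500.
Take 2 servings of kidney beans: +12.0 g fiber for $1.10 (total $1.10, still need 6.0 g).
Take 0.8571 servings of black beans: +6.0 g fiber for $0.69 (total $1.79, still need 0.0 g).
Filling from the cheapest source first is optimal under one linear minimum: $1.79.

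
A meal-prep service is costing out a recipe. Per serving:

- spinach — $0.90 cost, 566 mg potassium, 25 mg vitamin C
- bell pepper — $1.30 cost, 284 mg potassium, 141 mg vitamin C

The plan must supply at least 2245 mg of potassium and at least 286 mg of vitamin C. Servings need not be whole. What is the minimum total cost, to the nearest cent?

Check every corner: each single food scaled to meet both minima, and each pair solved so both constraints bind.
spinach only: max(2245/566, 286/25) = 11.44 servings → $10.30.
bell pepper only: max(2245/284, 286/141) = 7.905 servings → $10.28.
spinach + bell pepper with both tight: 3.237 servings and 1.455 servings → $4.80.
Cheapest feasible corner: $4.80.

$4.80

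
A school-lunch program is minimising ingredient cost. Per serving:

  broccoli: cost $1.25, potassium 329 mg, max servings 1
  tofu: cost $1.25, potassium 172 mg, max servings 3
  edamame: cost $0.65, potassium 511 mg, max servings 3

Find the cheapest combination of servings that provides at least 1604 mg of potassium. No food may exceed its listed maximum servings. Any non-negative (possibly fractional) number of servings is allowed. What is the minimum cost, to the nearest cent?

$2.22

Cost per mg of potassium: edamame $0.0013, broccoli $0.0038, tofu $0.0073.
Take 3 servings of edamame: +1533.0 mg potassium for $1.95 (total $1.95, still need 71.0 mg).
Take 0.2158 servings of broccoli: +71.0 mg potassium for $0.27 (total $2.22, still need 0.0 mg).
Greedy by cheapest-per-mg is optimal for a single linear constraint, so the minimum cost is $2.22.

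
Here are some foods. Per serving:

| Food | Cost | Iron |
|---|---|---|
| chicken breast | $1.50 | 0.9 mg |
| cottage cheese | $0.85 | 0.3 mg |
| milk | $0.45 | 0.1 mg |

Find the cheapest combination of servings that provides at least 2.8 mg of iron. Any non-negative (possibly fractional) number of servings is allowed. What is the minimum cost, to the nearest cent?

Cost per mg of iron: chicken breast $1.6667, cottage cheese $2.8333, milk $4.5000.
With no serving limits, use only chicken breast: 2.8 mg / 0.9 mg = 3.111 servings × $1.50 = $4.67.

$4.67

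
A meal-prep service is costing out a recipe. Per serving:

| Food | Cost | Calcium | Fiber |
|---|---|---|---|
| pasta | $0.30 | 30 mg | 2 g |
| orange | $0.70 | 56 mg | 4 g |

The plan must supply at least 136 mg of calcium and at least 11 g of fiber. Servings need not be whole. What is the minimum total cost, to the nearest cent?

An LP optimum is at a vertex; with two nutrient constraints at most two foods are used. Check each candidate.
pasta only: max(136/30, 11/2) = 5.5 servings → $1.65.
orange only: max(136/56, 11/4) = 2.75 servings → $1.93.
pasta + orange with both targets exact would need a negative amount; discard.
So the least-cost plan costs $1.65.

$1.65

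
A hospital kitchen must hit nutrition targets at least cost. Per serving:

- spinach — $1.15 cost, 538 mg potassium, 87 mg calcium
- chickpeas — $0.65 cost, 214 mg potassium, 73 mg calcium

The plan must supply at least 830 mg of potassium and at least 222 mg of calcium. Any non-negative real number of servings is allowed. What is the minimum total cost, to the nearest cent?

For a min-cost LP with two ≥-constraints, a basic feasible solution has at most two positive variables.
spinach only: max(830/538, 222/87) = 2.552 servings → $2.93.
chickpeas only: max(830/214, 222/73) = 3.879 servings → $2.52.
spinach + chickpeas with both tight: 0.6333 servings and 2.286 servings → $2.21.
So the least-cost plan costs $2.21.

$2.21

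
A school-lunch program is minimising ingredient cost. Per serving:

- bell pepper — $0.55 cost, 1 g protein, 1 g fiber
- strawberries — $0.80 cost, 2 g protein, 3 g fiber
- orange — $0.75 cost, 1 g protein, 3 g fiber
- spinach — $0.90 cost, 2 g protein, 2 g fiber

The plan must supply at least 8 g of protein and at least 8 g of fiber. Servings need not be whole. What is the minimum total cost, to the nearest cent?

With two linear requirements the optimum uses one or two foods; enumerate the corners.
bell pepper only: max(8/1, 8/1) = 8 servings → $4.40.
strawberries only: max(8/2, 8/3) = 4 servings → $3.20.
orange only: max(8/1, 8/3) = 8 servings → $6.00.
spinach only: max(8/2, 8/2) = 4 servings → $3.60.
bell pepper + strawberries with both tight: 8 servings and 0 servings → $4.40.
bell pepper + orange with both tight: 8 servings and 0 servings → $4.40.
bell pepper + spinach (both tight): parallel constraints — no distinct corner.
strawberries + orange with both targets exact would need a negative amount; discard.
strawberries + spinach with both tight: 0 servings and 4 servings → $3.60.
orange + spinach with both tight: 0 servings and 4 servings → $3.60.
So the least-cost plan costs $3.20.

$3.20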